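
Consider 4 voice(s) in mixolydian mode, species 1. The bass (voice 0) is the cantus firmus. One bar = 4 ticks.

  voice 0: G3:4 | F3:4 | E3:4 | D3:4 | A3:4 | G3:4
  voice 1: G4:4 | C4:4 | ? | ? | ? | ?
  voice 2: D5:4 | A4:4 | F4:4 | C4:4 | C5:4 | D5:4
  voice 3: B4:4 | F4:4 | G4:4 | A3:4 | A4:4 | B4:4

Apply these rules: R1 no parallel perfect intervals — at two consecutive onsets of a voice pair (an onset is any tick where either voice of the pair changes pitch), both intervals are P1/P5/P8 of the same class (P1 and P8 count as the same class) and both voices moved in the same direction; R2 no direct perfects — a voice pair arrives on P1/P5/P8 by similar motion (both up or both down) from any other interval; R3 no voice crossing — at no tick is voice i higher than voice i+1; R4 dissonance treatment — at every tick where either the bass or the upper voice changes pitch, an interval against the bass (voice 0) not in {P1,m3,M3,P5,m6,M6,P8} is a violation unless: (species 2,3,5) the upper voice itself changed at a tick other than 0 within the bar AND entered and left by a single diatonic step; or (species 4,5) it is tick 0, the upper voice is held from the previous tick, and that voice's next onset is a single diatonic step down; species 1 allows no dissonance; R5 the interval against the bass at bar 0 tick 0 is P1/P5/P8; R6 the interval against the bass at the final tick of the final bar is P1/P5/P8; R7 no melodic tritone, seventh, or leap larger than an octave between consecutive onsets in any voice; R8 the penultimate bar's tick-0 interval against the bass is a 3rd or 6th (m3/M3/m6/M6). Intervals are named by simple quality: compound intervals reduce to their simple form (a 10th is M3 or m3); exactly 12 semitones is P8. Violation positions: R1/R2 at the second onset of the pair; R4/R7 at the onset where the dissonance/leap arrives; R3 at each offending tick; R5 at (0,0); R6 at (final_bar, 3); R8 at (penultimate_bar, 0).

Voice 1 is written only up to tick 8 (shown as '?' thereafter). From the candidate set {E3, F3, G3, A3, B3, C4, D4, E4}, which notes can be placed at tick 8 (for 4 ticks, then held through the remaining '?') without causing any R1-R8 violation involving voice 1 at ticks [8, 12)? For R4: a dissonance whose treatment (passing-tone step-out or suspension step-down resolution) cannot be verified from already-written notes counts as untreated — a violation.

E3: violates R2
F3: violates R2,R4
G3: legal
A3: violates R4
B3: violates R1
C4: legal
D4: violates R4
E4: legal

{C4, E4, G3}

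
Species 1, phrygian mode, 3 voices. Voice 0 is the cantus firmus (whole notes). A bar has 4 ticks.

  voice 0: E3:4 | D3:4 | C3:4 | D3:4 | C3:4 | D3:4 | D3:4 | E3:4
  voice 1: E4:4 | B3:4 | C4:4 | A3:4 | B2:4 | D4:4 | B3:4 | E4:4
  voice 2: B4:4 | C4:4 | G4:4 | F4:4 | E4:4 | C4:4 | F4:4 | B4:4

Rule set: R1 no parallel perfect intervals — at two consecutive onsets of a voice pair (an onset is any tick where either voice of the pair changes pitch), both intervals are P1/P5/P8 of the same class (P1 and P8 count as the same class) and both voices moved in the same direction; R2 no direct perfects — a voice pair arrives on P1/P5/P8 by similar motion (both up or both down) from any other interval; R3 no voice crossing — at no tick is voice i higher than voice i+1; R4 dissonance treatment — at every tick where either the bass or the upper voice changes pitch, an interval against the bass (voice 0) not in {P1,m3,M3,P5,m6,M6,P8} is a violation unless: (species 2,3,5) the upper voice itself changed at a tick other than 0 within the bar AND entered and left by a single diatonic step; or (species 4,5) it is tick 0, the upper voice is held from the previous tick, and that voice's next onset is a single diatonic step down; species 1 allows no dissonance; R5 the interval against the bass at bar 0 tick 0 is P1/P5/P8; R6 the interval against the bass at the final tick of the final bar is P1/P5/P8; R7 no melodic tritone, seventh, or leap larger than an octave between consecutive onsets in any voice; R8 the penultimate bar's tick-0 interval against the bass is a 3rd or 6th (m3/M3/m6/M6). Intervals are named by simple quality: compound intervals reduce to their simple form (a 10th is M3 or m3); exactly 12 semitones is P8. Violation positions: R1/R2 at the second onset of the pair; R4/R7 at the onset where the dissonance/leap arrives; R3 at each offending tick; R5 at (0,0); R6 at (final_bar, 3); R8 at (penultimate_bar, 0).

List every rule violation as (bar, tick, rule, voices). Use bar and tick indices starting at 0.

(1, 0, R4, (0, 2))
(1, 0, R7, (2,))
(2, 0, R2, (1, 2))
(4, 0, R3, (0, 1))
(4, 0, R4, (0, 1))
(4, 0, R7, (1,))
(4, 1, R3, (0, 1))
(4, 2, R3, (0, 1))
(4, 3, R3, (0, 1))
(5, 0, R2, (0, 1))
(5, 0, R3, (1, 2))
(5, 0, R4, (0, 2))
(5, 0, R7, (1,))
(5, 1, R3, (1, 2))
(5, 2, R3, (1, 2))
(5, 3, R3, (1, 2))
(7, 0, R2, (0, 1))
(7, 0, R2, (0, 2))
(7, 0, R2, (1, 2))
(7, 0, R7, (2,))

bar 0: v0=E3 v1=E4 v2=B4 downbeat P5
bar 1: v0=D3 v1=B3 v2=C4 downbeat m7
bar 2: v0=C3 v1=C4 v2=G4 downbeat P5
bar 3: v0=D3 v1=A3 v2=F4 downbeat m3
bar 4: v0=C3 v1=B2 v2=E4 downbeat M3
bar 5: v0=D3 v1=D4 v2=C4 downbeat m7
bar 6: v0=D3 v1=B3 v2=F4 downbeat m3
bar 7: v0=E3 v1=E4 v2=B4 downbeat P5
  -> R4 @ bar 1 tick 0 v(0, 2): D3/C4 m7 untreated
  -> R7 @ bar 1 tick 0 v(2,): B4->C4 leap 11st
  -> R2 @ bar 2 tick 0 v(1, 2): B3/C4 m2 -> C4/G4 P5 similar
  -> R3 @ bar 4 tick 0 v(0, 1): C3 above B2
  -> R4 @ bar 4 tick 0 v(0, 1): C3/B2 m2 untreated
  -> R7 @ bar 4 tick 0 v(1,): A3->B2 leap 10st
  -> R3 @ bar 4 tick 1 v(0, 1): C3 above B2
  -> R3 @ bar 4 tick 2 v(0, 1): C3 above B2
  -> R3 @ bar 4 tick 3 v(0, 1): C3 above B2
  -> R2 @ bar 5 tick 0 v(0, 1): C3/B2 m2 -> D3/D4 P8 similar
  -> R3 @ bar 5 tick 0 v(1, 2): D4 above C4
  -> R4 @ bar 5 tick 0 v(0, 2): D3/C4 m7 untreated
  -> R7 @ bar 5 tick 0 v(1,): B2->D4 leap 15st
  -> R3 @ bar 5 tick 1 v(1, 2): D4 above C4
  -> R3 @ bar 5 tick 2 v(1, 2): D4 above C4
  -> R3 @ bar 5 tick 3 v(1, 2): D4 above C4
  -> R2 @ bar 7 tick 0 v(0, 1): D3/B3 M6 -> E3/E4 P8 similar
  -> R2 @ bar 7 tick 0 v(0, 2): D3/F4 m3 -> E3/B4 P5 similar
  -> R2 @ bar 7 tick 0 v(1, 2): B3/F4 TT -> E4/B4 P5 similar
  -> R7 @ bar 7 tick 0 v(2,): F4->B4 leap 6st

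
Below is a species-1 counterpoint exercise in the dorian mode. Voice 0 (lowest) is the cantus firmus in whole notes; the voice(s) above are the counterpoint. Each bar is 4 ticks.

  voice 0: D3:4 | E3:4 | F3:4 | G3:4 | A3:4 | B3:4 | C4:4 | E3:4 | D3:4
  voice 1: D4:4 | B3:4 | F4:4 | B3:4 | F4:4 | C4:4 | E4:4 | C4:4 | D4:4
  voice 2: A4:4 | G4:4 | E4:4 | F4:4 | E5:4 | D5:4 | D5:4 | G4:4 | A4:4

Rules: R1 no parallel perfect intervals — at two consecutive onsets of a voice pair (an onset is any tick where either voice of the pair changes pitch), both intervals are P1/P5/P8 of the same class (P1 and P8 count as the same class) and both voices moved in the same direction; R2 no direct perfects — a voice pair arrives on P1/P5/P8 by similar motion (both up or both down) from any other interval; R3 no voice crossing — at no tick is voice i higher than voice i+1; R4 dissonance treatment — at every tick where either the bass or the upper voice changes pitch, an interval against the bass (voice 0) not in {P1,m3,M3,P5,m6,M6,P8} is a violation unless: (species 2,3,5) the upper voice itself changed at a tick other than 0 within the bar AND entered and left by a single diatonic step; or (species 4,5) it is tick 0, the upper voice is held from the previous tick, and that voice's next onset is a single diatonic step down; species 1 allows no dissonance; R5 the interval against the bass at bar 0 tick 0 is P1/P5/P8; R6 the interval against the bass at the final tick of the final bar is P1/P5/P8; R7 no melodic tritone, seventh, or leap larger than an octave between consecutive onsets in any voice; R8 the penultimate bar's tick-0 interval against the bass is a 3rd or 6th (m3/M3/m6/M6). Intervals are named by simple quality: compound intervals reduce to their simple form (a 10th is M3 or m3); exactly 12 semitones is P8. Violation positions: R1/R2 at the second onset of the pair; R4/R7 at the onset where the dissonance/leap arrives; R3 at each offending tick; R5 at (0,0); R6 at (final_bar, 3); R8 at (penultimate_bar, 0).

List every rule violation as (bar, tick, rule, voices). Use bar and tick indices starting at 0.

(2, 0, R2, (0, 1))
(2, 0, R3, (1, 2))
(2, 0, R4, (0, 2))
(2, 0, R7, (1,))
(2, 1, R3, (1, 2))
(2, 2, R3, (1, 2))
(2, 3, R3, (1, 2))
(3, 0, R4, (0, 2))
(3, 0, R7, (1,))
(4, 0, R2, (0, 2))
(4, 0, R7, (1,))
(4, 0, R7, (2,))
(5, 0, R4, (0, 1))
(6, 0, R4, (0, 2))
(7, 0, R2, (1, 2))
(8, 0, R1, (1, 2))

bar 0: v0=D3 v1=D4 v2=A4 downbeat P5
bar 1: v0=E3 v1=B3 v2=G4 downbeat m3
bar 2: v0=F3 v1=F4 v2=E4 downbeat M7
bar 3: v0=G3 v1=B3 v2=F4 downbeat m7
bar 4: v0=A3 v1=F4 v2=E5 downbeat P5
bar 5: v0=B3 v1=C4 v2=D5 downbeat m3
bar 6: v0=C4 v1=E4 v2=D5 downbeat M2
bar 7: v0=E3 v1=C4 v2=G4 downbeat m3
bar 8: v0=D3 v1=D4 v2=A4 downbeat P5
  -> R2 @ bar 2 tick 0 v(0, 1): E3/B3 P5 -> F3/F4 P8 similar
  -> R3 @ bar 2 tick 0 v(1, 2): F4 above E4
  -> R4 @ bar 2 tick 0 v(0, 2): F3/E4 M7 untreated
  -> R7 @ bar 2 tick 0 v(1,): B3->F4 leap 6st
  -> R3 @ bar 2 tick 1 v(1, 2): F4 above E4
  -> R3 @ bar 2 tick 2 v(1, 2): F4 above E4
  -> R3 @ bar 2 tick 3 v(1, 2): F4 above E4
  -> R4 @ bar 3 tick 0 v(0, 2): G3/F4 m7 untreated
  -> R7 @ bar 3 tick 0 v(1,): F4->B3 leap 6st
  -> R2 @ bar 4 tick 0 v(0, 2): G3/F4 m7 -> A3/E5 P5 similar
  -> R7 @ bar 4 tick 0 v(1,): B3->F4 leap 6st
  -> R7 @ bar 4 tick 0 v(2,): F4->E5 leap 11st
  -> R4 @ bar 5 tick 0 v(0, 1): B3/C4 m2 untreated
  -> R4 @ bar 6 tick 0 v(0, 2): C4/D5 M2 untreated
  -> R2 @ bar 7 tick 0 v(1, 2): E4/D5 m7 -> C4/G4 P5 similar
  -> R1 @ bar 8 tick 0 v(1, 2): C4/G4 P5 -> D4/A4 P5 similar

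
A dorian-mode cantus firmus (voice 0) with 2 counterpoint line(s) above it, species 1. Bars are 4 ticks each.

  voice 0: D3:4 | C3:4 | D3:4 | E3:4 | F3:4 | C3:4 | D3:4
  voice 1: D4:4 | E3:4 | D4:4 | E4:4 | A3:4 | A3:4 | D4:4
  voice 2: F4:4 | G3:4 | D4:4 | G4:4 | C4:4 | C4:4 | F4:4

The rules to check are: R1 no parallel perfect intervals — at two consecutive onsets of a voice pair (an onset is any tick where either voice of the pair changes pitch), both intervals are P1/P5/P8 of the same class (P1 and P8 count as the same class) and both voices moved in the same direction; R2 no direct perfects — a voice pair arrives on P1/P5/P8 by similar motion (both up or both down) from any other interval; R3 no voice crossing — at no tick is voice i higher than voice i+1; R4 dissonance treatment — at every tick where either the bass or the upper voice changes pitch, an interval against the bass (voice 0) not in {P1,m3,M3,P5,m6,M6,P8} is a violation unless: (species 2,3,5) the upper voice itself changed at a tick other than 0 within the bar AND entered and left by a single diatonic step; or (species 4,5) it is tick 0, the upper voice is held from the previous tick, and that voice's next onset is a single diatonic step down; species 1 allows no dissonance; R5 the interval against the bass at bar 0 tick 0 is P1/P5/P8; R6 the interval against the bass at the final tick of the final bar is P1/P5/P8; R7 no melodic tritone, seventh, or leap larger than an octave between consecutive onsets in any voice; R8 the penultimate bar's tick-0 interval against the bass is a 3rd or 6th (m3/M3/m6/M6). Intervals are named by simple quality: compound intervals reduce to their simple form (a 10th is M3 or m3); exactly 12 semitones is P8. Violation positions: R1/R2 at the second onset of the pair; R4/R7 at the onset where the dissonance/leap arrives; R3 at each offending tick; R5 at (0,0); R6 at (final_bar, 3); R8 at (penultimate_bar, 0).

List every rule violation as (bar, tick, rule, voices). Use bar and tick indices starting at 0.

bar 0: v0=D3 v1=D4 v2=F4 downbeat m3
bar 1: v0=C3 v1=E3 v2=G3 downbeat P5
bar 2: v0=D3 v1=D4 v2=D4 downbeat P8
bar 3: v0=E3 v1=E4 v2=G4 downbeat m3
bar 4: v0=F3 v1=A3 v2=C4 downbeat P5
bar 5: v0=C3 v1=A3 v2=C4 downbeat P8
bar 6: v0=D3 v1=D4 v2=F4 downbeat m3
  -> R5 @ bar 0 tick 0 v(0, 2): opens on m3
  -> R2 @ bar 1 tick 0 v(0, 2): D3/F4 m3 -> C3/G3 P5 similar
  -> R7 @ bar 1 tick 0 v(1,): D4->E3 leap 10st
  -> R7 @ bar 1 tick 0 v(2,): F4->G3 leap 10st
  -> R2 @ bar 2 tick 0 v(0, 1): C3/E3 M3 -> D3/D4 P8 similar
  -> R2 @ bar 2 tick 0 v(0, 2): C3/G3 P5 -> D3/D4 P8 similar
  -> R2 @ bar 2 tick 0 v(1, 2): E3/G3 m3 -> D4/D4 P1 similar
  -> R7 @ bar 2 tick 0 v(1,): E3->D4 leap 10st
  -> R1 @ bar 3 tick 0 v(0, 1): D3/D4 P8 -> E3/E4 P8 similar
  -> R8 @ bar 5 tick 0 v(0, 2): penult P8 not 3rd/6th
  -> R2 @ bar 6 tick 0 v(0, 1): C3/A3 M6 -> D3/D4 P8 similar
  -> R6 @ bar 6 tick 3 v(0, 2): closes on m3

(0, 0, R5, (0, 2))
(1, 0, R2, (0, 2))
(1, 0, R7, (1,))
(1, 0, R7, (2,))
(2, 0, R2, (0, 1))
(2, 0, R2, (0, 2))
(2, 0, R2, (1, 2))
(2, 0, R7, (1,))
(3, 0, R1, (0, 1))
(5, 0, R8, (0, 2))
(6, 0, R2, (0, 1))
(6, 3, R6, (0, 2))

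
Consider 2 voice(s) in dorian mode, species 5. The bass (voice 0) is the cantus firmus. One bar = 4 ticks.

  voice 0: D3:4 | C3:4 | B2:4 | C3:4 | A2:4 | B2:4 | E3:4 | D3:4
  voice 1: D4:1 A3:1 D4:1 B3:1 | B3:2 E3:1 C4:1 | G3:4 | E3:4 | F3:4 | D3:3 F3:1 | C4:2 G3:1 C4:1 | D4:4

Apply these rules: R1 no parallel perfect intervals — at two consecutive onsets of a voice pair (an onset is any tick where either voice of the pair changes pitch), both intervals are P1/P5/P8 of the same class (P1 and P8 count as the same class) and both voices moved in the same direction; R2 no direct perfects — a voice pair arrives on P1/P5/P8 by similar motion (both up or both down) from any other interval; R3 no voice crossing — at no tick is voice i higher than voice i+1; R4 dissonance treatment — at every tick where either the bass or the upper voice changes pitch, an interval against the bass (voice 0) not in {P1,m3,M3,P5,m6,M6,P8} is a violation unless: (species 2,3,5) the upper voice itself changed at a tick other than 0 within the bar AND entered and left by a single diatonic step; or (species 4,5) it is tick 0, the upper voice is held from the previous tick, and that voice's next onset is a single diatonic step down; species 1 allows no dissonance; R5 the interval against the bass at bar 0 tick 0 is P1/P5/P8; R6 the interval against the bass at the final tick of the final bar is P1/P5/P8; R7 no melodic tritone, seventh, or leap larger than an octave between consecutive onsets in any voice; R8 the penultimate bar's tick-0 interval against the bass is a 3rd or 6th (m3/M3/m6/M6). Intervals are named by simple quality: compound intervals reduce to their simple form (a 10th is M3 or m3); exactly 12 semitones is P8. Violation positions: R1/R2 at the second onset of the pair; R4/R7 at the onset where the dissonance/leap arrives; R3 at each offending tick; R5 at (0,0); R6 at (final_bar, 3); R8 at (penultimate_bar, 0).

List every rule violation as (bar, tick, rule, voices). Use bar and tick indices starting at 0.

(1, 0, R4, (0, 1))
(5, 3, R4, (0, 1))

bar 0: v0=D3 v1=D4 downbeat P8
bar 1: v0=C3 v1=B3 downbeat M7
bar 2: v0=B2 v1=G3 downbeat m6
bar 3: v0=C3 v1=E3 downbeat M3
bar 4: v0=A2 v1=F3 downbeat m6
bar 5: v0=B2 v1=D3 downbeat m3
bar 6: v0=E3 v1=C4 downbeat m6
bar 7: v0=D3 v1=D4 downbeat P8
  -> R4 @ bar 1 tick 0 v(0, 1): C3/B3 M7 untreated
  -> R4 @ bar 5 tick 3 v(0, 1): B2/F3 TT untreated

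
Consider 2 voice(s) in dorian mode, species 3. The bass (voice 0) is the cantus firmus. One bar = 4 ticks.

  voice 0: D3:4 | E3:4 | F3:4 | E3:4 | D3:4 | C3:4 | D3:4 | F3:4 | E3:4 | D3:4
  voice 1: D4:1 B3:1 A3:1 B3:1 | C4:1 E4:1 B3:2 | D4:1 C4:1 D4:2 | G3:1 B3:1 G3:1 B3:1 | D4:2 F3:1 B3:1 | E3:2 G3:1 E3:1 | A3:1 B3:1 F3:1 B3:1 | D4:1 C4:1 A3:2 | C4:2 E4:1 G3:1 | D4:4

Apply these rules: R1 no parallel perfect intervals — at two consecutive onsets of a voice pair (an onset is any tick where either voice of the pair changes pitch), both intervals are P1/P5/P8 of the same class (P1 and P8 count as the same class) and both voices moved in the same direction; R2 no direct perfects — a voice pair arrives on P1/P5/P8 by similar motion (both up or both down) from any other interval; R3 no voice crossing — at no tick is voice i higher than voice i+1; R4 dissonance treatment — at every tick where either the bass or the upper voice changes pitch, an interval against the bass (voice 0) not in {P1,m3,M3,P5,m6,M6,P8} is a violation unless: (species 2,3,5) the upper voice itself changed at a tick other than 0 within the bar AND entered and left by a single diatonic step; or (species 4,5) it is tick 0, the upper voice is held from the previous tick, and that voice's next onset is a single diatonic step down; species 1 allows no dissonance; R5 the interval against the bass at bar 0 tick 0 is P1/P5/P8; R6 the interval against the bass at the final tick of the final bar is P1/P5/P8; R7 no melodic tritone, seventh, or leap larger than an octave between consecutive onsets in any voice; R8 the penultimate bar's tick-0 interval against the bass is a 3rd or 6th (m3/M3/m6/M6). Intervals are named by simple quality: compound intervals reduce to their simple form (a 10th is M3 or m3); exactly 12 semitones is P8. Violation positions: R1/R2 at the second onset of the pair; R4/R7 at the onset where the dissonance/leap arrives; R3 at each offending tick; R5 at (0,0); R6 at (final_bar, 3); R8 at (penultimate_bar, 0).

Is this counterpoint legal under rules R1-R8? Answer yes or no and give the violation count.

bar 0: v0=D3 v1=D4 (P8)
bar 1: v0=E3 v1=C4 (m6)
bar 2: v0=F3 v1=D4 (M6)
bar 3: v0=E3 v1=G3 (m3)
bar 4: v0=D3 v1=D4 (P8)
bar 5: v0=C3 v1=E3 (M3)
bar 6: v0=D3 v1=A3 (P5)
bar 7: v0=F3 v1=D4 (M6)
bar 8: v0=E3 v1=C4 (m6)
bar 9: v0=D3 v1=D4 (P8)
  R7 @ bar4.3: F3->B3 leap 6st
  R2 @ bar6.0: C3/E3 M3 -> D3/A3 P5 similar
  R7 @ bar6.2: B3->F3 leap 6st
  R7 @ bar6.3: F3->B3 leap 6st

No (4 violations)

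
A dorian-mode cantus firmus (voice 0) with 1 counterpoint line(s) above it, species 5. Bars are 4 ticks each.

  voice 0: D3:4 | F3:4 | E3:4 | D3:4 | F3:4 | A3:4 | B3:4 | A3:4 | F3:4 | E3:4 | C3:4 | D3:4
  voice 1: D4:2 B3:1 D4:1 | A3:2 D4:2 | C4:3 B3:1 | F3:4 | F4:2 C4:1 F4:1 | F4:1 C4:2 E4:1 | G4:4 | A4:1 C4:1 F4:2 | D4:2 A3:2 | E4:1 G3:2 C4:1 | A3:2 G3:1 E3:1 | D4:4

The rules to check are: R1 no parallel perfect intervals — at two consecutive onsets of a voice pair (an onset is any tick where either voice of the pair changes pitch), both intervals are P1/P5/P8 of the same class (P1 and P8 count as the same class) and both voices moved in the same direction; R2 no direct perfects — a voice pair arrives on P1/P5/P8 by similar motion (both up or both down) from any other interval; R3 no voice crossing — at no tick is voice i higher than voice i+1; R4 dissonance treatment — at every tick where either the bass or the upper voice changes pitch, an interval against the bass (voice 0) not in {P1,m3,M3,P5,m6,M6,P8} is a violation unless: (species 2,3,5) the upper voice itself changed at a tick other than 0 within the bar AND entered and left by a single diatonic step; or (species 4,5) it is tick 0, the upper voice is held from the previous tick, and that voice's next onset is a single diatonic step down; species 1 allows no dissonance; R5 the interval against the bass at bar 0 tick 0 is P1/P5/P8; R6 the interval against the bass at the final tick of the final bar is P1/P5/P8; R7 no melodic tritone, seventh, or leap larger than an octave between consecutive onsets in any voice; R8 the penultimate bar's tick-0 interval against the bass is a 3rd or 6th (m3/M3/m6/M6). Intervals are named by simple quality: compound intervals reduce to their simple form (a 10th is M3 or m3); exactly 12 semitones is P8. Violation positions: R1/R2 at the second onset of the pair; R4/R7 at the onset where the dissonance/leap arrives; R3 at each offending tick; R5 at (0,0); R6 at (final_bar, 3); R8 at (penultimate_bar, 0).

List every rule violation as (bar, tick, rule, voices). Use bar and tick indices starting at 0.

bar 0: v0=D3 v1=D4 downbeat P8
bar 1: v0=F3 v1=A3 downbeat M3
bar 2: v0=E3 v1=C4 downbeat m6
bar 3: v0=D3 v1=F3 downbeat m3
bar 4: v0=F3 v1=F4 downbeat P8
bar 5: v0=A3 v1=F4 downbeat m6
bar 6: v0=B3 v1=G4 downbeat m6
bar 7: v0=A3 v1=A4 downbeat P8
bar 8: v0=F3 v1=D4 downbeat M6
bar 9: v0=E3 v1=E4 downbeat P8
bar 10: v0=C3 v1=A3 downbeat M6
bar 11: v0=D3 v1=D4 downbeat P8
  -> R7 @ bar 3 tick 0 v(1,): B3->F3 leap 6st
  -> R2 @ bar 4 tick 0 v(0, 1): D3/F3 m3 -> F3/F4 P8 similar
  -> R2 @ bar 11 tick 0 v(0, 1): C3/E3 M3 -> D3/D4 P8 similar
  -> R7 @ bar 11 tick 0 v(1,): E3->D4 leap 10st

(3, 0, R7, (1,))
(4, 0, R2, (0, 1))
(11, 0, R2, (0, 1))
(11, 0, R7, (1,))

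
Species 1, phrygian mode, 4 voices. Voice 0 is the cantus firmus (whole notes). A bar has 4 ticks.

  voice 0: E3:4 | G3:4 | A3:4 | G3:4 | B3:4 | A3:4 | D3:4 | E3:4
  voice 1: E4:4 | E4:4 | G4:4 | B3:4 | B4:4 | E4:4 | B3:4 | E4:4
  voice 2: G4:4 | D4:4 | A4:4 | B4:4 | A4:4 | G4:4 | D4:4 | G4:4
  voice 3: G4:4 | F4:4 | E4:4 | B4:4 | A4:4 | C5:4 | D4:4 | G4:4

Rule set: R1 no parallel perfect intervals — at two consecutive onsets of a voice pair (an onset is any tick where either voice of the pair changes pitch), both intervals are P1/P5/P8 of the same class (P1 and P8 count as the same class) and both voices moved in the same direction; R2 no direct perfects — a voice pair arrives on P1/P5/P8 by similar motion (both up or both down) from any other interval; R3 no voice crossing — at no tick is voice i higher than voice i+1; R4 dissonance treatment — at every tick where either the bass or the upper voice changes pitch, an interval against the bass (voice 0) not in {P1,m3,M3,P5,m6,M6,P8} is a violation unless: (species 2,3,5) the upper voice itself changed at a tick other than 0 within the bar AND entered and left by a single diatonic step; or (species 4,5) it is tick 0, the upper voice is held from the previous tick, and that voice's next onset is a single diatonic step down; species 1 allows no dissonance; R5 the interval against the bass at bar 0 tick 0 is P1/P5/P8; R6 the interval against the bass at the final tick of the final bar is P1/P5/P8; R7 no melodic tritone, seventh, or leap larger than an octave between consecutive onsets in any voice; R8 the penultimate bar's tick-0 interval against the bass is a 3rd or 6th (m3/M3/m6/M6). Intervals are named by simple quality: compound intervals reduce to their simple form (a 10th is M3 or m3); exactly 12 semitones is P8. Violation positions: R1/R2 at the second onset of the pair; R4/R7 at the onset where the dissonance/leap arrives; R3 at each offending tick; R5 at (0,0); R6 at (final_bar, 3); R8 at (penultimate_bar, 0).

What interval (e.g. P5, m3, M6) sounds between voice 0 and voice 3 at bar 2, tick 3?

voice 0=A3 voice 3=E4 -> P5

P5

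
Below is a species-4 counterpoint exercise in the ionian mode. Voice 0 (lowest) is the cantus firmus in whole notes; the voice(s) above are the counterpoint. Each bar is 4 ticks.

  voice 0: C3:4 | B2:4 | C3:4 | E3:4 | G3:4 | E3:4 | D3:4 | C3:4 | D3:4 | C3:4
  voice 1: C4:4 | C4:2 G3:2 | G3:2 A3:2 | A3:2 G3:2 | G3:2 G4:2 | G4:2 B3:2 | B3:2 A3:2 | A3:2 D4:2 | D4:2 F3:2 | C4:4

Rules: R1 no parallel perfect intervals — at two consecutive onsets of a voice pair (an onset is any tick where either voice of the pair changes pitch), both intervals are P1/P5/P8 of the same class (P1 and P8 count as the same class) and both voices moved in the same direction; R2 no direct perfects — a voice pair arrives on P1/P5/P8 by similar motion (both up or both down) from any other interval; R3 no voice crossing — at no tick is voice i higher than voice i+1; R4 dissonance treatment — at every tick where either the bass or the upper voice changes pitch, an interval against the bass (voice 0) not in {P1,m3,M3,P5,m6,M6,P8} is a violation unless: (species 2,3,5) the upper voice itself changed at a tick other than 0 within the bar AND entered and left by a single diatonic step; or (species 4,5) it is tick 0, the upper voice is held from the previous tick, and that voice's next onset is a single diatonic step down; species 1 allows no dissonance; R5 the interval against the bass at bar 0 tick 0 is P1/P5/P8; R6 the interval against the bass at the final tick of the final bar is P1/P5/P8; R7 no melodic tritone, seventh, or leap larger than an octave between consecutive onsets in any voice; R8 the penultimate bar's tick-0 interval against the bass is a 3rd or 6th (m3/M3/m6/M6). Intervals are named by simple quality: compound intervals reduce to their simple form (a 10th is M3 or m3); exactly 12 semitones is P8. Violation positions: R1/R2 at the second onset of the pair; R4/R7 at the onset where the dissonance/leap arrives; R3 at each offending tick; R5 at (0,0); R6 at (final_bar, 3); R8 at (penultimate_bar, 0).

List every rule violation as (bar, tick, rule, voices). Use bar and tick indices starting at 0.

(1, 0, R4, (0, 1))
(7, 2, R4, (0, 1))
(8, 0, R8, (0, 1))

bar 0: v0=C3 v1=C4 downbeat P8
bar 1: v0=B2 v1=C4 downbeat m2
bar 2: v0=C3 v1=G3 downbeat P5
bar 3: v0=E3 v1=A3 downbeat P4
bar 4: v0=G3 v1=G3 downbeat P1
bar 5: v0=E3 v1=G4 downbeat m3
bar 6: v0=D3 v1=B3 downbeat M6
bar 7: v0=C3 v1=A3 downbeat M6
bar 8: v0=D3 v1=D4 downbeat P8
bar 9: v0=C3 v1=C4 downbeat P8
  -> R4 @ bar 1 tick 0 v(0, 1): B2/C4 m2 untreated
  -> R4 @ bar 7 tick 2 v(0, 1): C3/D4 M2 untreated
  -> R8 @ bar 8 tick 0 v(0, 1): penult P8 not 3rd/6th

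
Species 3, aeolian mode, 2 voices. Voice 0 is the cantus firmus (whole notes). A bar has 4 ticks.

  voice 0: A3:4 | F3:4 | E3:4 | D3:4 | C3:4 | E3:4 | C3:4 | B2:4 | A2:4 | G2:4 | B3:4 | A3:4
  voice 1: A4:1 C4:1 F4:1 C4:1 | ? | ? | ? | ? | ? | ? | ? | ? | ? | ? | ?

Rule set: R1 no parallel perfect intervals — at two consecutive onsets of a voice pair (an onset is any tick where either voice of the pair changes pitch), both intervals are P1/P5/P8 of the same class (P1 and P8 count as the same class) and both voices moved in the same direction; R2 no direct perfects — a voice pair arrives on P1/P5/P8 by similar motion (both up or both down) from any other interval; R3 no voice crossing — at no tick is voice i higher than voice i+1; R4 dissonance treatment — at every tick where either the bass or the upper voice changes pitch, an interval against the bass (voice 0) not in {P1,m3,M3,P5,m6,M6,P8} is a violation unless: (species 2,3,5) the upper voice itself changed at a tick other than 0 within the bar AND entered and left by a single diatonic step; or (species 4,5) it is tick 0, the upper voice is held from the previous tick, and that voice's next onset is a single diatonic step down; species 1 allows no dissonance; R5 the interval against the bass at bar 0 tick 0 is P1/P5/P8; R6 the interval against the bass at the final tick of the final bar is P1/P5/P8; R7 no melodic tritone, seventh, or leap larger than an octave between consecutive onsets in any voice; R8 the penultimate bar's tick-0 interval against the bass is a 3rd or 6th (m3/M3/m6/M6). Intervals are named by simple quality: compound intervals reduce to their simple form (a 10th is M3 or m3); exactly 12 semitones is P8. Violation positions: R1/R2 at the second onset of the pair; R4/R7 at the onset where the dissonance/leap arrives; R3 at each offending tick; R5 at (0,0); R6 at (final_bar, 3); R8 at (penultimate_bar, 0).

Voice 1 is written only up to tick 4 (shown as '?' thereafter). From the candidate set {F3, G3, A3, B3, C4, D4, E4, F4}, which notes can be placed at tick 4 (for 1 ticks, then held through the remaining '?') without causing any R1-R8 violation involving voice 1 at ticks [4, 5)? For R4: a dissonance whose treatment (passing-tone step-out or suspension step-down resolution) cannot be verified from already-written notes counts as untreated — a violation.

F3: violates R2
G3: violates R4
A3: legal
B3: violates R4
C4: legal
D4: legal
E4: violates R4
F4: legal

{A3, C4, D4, F4}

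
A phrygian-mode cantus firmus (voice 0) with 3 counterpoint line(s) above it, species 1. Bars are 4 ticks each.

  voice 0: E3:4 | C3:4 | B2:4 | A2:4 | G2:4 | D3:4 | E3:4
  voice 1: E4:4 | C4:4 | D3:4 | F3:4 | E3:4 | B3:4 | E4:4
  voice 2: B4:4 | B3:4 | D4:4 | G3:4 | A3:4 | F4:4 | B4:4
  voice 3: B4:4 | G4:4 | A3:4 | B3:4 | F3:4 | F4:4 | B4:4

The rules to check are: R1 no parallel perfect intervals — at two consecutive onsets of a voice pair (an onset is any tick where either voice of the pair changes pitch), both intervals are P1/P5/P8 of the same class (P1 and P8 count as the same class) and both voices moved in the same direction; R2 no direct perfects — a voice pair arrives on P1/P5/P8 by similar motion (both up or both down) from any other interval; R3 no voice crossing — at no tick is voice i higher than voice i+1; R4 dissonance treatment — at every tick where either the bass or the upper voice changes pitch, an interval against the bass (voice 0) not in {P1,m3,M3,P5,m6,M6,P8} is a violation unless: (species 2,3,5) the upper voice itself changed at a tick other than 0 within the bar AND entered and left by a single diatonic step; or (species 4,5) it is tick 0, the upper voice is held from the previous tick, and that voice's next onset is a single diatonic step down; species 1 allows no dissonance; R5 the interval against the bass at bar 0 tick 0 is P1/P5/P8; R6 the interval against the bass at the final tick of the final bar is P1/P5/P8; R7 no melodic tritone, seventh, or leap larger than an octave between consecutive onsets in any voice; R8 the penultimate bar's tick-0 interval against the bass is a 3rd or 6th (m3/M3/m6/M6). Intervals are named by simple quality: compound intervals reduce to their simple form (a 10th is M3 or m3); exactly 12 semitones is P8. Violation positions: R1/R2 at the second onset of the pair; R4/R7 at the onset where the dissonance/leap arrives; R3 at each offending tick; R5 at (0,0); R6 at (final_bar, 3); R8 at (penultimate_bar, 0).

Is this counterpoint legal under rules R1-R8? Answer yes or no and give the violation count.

No (34 violations)

bar 0: v0=E3 v1=E4 v2=B4 v3=B4 (P5)
bar 1: v0=C3 v1=C4 v2=B3 v3=G4 (P5)
bar 2: v0=B2 v1=D3 v2=D4 v3=A3 (m7)
bar 3: v0=A2 v1=F3 v2=G3 v3=B3 (M2)
bar 4: v0=G2 v1=E3 v2=A3 v3=F3 (m7)
bar 5: v0=D3 v1=B3 v2=F4 v3=F4 (m3)
bar 6: v0=E3 v1=E4 v2=B4 v3=B4 (P5)
  R1 @ bar1.0: E3/E4 P8 -> C3/C4 P8 similar
  R1 @ bar1.0: E3/B4 P5 -> C3/G4 P5 similar
  R1 @ bar1.0: E4/B4 P5 -> C4/G4 P5 similar
  R3 @ bar1.0: C4 above B3
  R4 @ bar1.0: C3/B3 M7 untreated
  R3 @ bar1.1: C4 above B3
  R3 @ bar1.2: C4 above B3
  R3 @ bar1.3: C4 above B3
  R1 @ bar2.0: C4/G4 P5 -> D3/A3 P5 similar
  R3 @ bar2.0: D4 above A3
  R4 @ bar2.0: B2/A3 m7 untreated
  R7 @ bar2.0: C4->D3 leap 10st
  R7 @ bar2.0: G4->A3 leap 10st
  R3 @ bar2.1: D4 above A3
  R3 @ bar2.2: D4 above A3
  R3 @ bar2.3: D4 above A3
  R4 @ bar3.0: A2/G3 m7 untreated
  R4 @ bar3.0: A2/B3 M2 untreated
  R3 @ bar4.0: A3 above F3
  R4 @ bar4.0: G2/A3 M2 untreated
  R4 @ bar4.0: G2/F3 m7 untreated
  R7 @ bar4.0: B3->F3 leap 6st
  R3 @ bar4.1: A3 above F3
  R3 @ bar4.2: A3 above F3
  R3 @ bar4.3: A3 above F3
  R2 @ bar5.0: A3/F3 M3 -> F4/F4 P1 similar
  R1 @ bar6.0: F4/F4 P1 -> B4/B4 P1 similar
  R2 @ bar6.0: D3/B3 M6 -> E3/E4 P8 similar
  R2 @ bar6.0: D3/F4 m3 -> E3/B4 P5 similar
  R2 @ bar6.0: D3/F4 m3 -> E3/B4 P5 similar
  R2 @ bar6.0: B3/F4 TT -> E4/B4 P5 similar
  R2 @ bar6.0: B3/F4 TT -> E4/B4 P5 similar
  R7 @ bar6.0: F4->B4 leap 6st
  R7 @ bar6.0: F4->B4 leap 6st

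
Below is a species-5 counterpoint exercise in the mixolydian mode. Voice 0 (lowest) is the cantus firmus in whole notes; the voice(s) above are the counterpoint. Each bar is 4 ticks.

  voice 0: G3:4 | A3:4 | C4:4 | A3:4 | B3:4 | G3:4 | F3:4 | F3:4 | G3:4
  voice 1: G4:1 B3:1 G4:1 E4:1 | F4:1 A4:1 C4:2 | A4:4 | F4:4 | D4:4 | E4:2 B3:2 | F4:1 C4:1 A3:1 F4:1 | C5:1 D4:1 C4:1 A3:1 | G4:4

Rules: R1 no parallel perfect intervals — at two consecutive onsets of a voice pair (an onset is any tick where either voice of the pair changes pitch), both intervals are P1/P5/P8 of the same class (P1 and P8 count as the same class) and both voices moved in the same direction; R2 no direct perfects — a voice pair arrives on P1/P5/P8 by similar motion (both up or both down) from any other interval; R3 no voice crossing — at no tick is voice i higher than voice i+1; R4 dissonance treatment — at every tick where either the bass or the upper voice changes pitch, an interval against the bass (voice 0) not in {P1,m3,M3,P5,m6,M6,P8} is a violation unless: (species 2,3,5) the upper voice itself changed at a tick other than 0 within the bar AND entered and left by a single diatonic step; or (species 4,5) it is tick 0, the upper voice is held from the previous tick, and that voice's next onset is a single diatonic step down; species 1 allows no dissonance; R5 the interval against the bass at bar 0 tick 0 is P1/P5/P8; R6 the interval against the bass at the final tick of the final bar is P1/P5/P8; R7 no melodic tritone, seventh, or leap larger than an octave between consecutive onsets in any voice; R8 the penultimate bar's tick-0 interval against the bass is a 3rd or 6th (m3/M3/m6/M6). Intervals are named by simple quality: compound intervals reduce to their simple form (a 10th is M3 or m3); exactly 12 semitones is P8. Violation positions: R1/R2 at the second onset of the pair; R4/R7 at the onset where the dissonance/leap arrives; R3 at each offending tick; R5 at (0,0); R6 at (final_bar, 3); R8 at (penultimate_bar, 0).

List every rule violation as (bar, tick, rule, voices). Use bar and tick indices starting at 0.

(6, 0, R7, (1,))
(7, 0, R8, (0, 1))
(7, 1, R7, (1,))
(8, 0, R2, (0, 1))
(8, 0, R7, (1,))

bar 0: v0=G3 v1=G4 downbeat P8
bar 1: v0=A3 v1=F4 downbeat m6
bar 2: v0=C4 v1=A4 downbeat M6
bar 3: v0=A3 v1=F4 downbeat m6
bar 4: v0=B3 v1=D4 downbeat m3
bar 5: v0=G3 v1=E4 downbeat M6
bar 6: v0=F3 v1=F4 downbeat P8
bar 7: v0=F3 v1=C5 downbeat P5
bar 8: v0=G3 v1=G4 downbeat P8
  -> R7 @ bar 6 tick 0 v(1,): B3->F4 leap 6st
  -> R8 @ bar 7 tick 0 v(0, 1): penult P5 not 3rd/6th
  -> R7 @ bar 7 tick 1 v(1,): C5->D4 leap 10st
  -> R2 @ bar 8 tick 0 v(0, 1): F3/A3 M3 -> G3/G4 P8 similar
  -> R7 @ bar 8 tick 0 v(1,): A3->G4 leap 10st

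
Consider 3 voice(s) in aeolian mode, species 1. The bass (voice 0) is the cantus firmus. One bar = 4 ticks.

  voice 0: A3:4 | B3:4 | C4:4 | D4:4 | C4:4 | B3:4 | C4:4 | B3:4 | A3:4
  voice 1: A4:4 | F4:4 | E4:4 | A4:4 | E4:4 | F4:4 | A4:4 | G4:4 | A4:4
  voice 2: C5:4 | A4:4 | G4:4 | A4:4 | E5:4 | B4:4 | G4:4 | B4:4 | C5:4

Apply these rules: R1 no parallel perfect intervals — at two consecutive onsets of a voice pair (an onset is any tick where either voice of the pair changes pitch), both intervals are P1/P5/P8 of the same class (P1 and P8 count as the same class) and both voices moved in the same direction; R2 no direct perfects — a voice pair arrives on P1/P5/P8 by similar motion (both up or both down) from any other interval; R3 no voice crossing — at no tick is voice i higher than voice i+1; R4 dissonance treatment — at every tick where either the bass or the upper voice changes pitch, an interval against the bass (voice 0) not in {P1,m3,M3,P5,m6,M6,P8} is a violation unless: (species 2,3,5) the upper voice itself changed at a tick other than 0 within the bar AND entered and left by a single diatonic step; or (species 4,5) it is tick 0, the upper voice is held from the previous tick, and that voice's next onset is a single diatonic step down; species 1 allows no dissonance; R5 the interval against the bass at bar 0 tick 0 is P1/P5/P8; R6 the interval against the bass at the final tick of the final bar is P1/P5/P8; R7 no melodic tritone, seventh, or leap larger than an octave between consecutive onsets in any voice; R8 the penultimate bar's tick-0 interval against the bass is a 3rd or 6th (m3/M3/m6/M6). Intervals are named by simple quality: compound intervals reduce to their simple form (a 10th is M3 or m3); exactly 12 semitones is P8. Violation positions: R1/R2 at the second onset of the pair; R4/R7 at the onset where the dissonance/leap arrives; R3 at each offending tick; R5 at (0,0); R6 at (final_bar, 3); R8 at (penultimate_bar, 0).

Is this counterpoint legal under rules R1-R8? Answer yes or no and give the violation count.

bar 0: v0=A3 v1=A4 v2=C5 (m3)
bar 1: v0=B3 v1=F4 v2=A4 (m7)
bar 2: v0=C4 v1=E4 v2=G4 (P5)
bar 3: v0=D4 v1=A4 v2=A4 (P5)
bar 4: v0=C4 v1=E4 v2=E5 (M3)
bar 5: v0=B3 v1=F4 v2=B4 (P8)
bar 6: v0=C4 v1=A4 v2=G4 (P5)
bar 7: v0=B3 v1=G4 v2=B4 (P8)
bar 8: v0=A3 v1=A4 v2=C5 (m3)
  R5 @ bar0.0: opens on m3
  R4 @ bar1.0: B3/F4 TT untreated
  R4 @ bar1.0: B3/A4 m7 untreated
  R1 @ bar3.0: C4/G4 P5 -> D4/A4 P5 similar
  R2 @ bar3.0: C4/E4 M3 -> D4/A4 P5 similar
  R2 @ bar3.0: E4/G4 m3 -> A4/A4 P1 similar
  R2 @ bar5.0: C4/E5 M3 -> B3/B4 P8 similar
  R4 @ bar5.0: B3/F4 TT untreated
  R3 @ bar6.0: A4 above G4
  R3 @ bar6.1: A4 above G4
  R3 @ bar6.2: A4 above G4
  R3 @ bar6.3: A4 above G4
  R8 @ bar7.0: penult P8 not 3rd/6th
  R6 @ bar8.3: closes on m3

No (14 violations)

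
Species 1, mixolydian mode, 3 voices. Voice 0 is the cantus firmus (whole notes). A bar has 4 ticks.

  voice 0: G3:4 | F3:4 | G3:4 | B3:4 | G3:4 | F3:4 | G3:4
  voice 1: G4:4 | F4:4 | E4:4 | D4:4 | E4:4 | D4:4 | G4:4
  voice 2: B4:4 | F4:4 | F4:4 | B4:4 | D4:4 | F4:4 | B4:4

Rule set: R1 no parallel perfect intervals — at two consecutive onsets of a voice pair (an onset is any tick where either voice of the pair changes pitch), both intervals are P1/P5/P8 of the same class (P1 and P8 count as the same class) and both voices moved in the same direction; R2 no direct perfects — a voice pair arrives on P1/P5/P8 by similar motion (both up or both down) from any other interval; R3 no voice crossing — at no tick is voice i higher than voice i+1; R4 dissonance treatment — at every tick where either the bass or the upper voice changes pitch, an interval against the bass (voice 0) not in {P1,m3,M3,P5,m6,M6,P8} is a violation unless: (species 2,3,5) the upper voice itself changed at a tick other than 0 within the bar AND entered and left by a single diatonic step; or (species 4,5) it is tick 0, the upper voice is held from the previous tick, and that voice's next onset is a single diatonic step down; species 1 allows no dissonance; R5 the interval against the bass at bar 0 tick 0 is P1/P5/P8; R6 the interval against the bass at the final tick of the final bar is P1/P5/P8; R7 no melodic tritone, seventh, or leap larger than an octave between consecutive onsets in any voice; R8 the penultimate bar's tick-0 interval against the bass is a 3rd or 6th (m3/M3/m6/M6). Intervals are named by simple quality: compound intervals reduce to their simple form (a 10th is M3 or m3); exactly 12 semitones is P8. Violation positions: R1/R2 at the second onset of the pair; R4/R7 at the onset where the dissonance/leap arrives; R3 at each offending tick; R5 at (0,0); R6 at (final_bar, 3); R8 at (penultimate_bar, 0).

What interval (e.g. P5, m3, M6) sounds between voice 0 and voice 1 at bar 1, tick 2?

P8

voice 0=F3 voice 1=F4 -> P8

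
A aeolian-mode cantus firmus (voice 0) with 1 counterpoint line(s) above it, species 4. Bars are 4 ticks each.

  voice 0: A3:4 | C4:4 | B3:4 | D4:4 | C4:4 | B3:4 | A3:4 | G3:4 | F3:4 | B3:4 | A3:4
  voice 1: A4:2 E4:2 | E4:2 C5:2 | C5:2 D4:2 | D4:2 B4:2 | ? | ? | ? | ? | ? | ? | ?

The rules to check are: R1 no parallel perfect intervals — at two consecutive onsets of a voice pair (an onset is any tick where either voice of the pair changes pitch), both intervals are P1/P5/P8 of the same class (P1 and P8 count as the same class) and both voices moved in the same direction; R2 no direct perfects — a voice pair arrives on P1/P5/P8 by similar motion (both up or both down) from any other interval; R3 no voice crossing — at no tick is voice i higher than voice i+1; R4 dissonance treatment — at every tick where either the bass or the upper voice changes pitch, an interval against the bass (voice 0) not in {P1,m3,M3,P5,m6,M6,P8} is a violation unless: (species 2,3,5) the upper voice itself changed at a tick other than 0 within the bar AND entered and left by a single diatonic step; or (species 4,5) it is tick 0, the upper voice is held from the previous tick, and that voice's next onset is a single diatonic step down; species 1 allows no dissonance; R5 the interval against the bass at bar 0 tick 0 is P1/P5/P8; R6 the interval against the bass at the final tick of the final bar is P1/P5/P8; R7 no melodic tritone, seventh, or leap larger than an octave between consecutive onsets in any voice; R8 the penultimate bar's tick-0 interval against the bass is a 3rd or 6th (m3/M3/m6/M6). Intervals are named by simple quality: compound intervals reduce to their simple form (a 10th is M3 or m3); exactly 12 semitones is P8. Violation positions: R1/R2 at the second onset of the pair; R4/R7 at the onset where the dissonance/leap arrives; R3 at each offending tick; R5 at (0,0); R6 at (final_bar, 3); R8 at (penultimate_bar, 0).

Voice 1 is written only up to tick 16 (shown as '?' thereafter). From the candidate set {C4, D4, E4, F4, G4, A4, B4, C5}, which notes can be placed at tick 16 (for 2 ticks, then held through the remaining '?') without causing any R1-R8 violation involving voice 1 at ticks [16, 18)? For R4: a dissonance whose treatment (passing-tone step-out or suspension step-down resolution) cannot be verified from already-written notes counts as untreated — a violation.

C4: violates R2,R7
D4: violates R4
E4: legal
F4: violates R4,R7
G4: violates R2
A4: legal
B4: violates R4
C5: legal

{A4, C5, E4}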